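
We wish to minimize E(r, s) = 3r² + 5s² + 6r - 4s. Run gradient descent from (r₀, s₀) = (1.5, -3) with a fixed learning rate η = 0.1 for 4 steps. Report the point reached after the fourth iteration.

(-0.936, 0.4)

∇E = (6r + 6, 10s - 4)
(r₁, s₁) = (1.5, -3) − 0.1·(15, -34) = (0, 0.4)
(r₂, s₂) = (0, 0.4) − 0.1·(6, 0) = (-0.6, 0.4)
(r₃, s₃) = (-0.6, 0.4) − 0.1·(2.4, 0) = (-0.84, 0.4)
(r₄, s₄) = (-0.84, 0.4) − 0.1·(0.96, 0) = (-0.936, 0.4)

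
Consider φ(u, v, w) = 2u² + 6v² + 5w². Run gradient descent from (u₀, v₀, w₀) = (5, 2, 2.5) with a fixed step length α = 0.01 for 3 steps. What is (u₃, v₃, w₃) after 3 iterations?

∇φ = (4u, 12v, 10w)
Step 1: at (5, 2, 2.5), ∇φ = (20, 24, 25) → (5, 2, 2.5) − 0.01·(20, 24, 25) = (4.8, 1.76, 2.25)
Step 2: at (4.8, 1.76, 2.25), ∇φ = (19.2, 21.12, 22.5) → (4.8, 1.76, 2.25) − 0.01·(19.2, 21.12, 22.5) = (4.608, 1.5488, 2.025)
Step 3: at (4.608, 1.5488, 2.025), ∇φ = (18.432, 18.5856, 20.25) → (4.608, 1.5488, 2.025) − 0.01·(18.432, 18.5856, 20.25) = (4.42368, 1.362944, 1.8225)

(4.42368, 1.362944, 1.8225)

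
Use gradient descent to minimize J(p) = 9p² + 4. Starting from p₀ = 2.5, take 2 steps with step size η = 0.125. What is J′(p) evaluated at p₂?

70.3125

J′(p) = 18p
Step 1: J′(2.5) = 45; p₁ = 2.5 − 0.125·45 = -3.125
Step 2: J′(-3.125) = -56.25; p₂ = -3.125 − 0.125·(-56.25) = 3.90625
J′(p) at (3.90625) = 70.3125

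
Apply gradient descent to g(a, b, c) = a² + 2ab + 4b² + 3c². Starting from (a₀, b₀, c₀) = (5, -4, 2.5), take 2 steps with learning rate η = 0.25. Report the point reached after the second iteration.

∇g = (2a + 2b, 2a + 8b, 6c)
(a₁, b₁, c₁) = (5, -4, 2.5) − 0.25·(2, -22, 15) = (4.5, 1.5, -1.25)
(a₂, b₂, c₂) = (4.5, 1.5, -1.25) − 0.25·(12, 21, -7.5) = (1.5, -3.75, 0.625)

(1.5, -3.75, 0.625)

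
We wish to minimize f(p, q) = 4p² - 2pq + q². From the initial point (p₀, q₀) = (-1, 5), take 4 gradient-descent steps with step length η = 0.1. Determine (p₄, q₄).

(0.7136, 2.36)

∇f = (8p - 2q, -2p + 2q)
(p₁, q₁) = (-1, 5) − 0.1·(-18, 12) = (0.8, 3.8)
(p₂, q₂) = (0.8, 3.8) − 0.1·(-1.2, 6) = (0.92, 3.2)
(p₃, q₃) = (0.92, 3.2) − 0.1·(0.96, 4.56) = (0.824, 2.744)
(p₄, q₄) = (0.824, 2.744) − 0.1·(1.104, 3.84) = (0.7136, 2.36)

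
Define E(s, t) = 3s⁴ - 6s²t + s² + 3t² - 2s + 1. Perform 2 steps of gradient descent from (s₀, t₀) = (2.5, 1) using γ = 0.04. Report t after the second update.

∇E = (12s³ - 12st + 2s - 2, -6s² + 6t)
Step 1: at (2.5, 1), ∇E = (160.5, -31.5) → (2.5, 1) − 0.04·(160.5, -31.5) = (-3.92, 2.26)
Step 2: at (-3.92, 2.26), ∇E = (-626.365056, -78.6384) → (-3.92, 2.26) − 0.04·(-626.365056, -78.6384) = (21.13460224, 5.405536)
t = 5.405536

5.405536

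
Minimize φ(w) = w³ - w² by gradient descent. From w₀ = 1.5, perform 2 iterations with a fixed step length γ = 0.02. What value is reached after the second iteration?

1.3601625

φ′(w) = 3w² - 2w
Step 1: φ′(1.5) = 3.75; w₁ = 1.5 − 0.02·3.75 = 1.425
Step 2: φ′(1.425) = 3.241875; w₂ = 1.425 − 0.02·3.241875 = 1.3601625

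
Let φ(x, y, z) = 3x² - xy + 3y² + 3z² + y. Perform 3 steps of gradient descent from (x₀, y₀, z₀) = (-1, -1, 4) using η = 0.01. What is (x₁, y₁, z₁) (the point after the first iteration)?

(-0.95, -0.96, 3.76)

∇φ = (6x - y, -x + 6y + 1, 6z)
Step 1: at (-1, -1, 4), ∇φ = (-5, -4, 24) → (-1, -1, 4) − 0.01·(-5, -4, 24) = (-0.95, -0.96, 3.76)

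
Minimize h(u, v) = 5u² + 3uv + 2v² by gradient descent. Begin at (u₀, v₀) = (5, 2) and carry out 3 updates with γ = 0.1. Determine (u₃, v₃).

(0, -0.027)

∇h = (10u + 3v, 3u + 4v)
Step 1: at (5, 2), ∇h = (56, 23) → (5, 2) − 0.1·(56, 23) = (-0.6, -0.3)
Step 2: at (-0.6, -0.3), ∇h = (-6.9, -3) → (-0.6, -0.3) − 0.1·(-6.9, -3) = (0.09, 0)
Step 3: at (0.09, 0), ∇h = (0.9, 0.27) → (0.09, 0) − 0.1·(0.9, 0.27) = (0, -0.027)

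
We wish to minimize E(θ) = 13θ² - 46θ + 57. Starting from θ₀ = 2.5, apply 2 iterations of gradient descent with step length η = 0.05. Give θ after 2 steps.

E′(θ) = 26θ - 46
θ₁ = 2.5 − 0.05·19 = 1.55
θ₂ = 1.55 − 0.05·(-5.7) = 1.835

1.835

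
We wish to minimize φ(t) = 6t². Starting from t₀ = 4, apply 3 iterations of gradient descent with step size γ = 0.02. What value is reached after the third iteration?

φ′(t) = 12t
t₁ = 4 − 0.02·48 = 3.04
t₂ = 3.04 − 0.02·36.48 = 2.3104
t₃ = 2.3104 − 0.02·27.7248 = 1.755904

1.755904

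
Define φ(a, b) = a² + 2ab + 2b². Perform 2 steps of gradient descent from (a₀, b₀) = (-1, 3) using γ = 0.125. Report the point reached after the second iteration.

(-1.5625, 1.25)

∇φ = (2a + 2b, 2a + 4b)
(a₁, b₁) = (-1, 3) − 0.125·(4, 10) = (-1.5, 1.75)
(a₂, b₂) = (-1.5, 1.75) − 0.125·(0.5, 4) = (-1.5625, 1.25)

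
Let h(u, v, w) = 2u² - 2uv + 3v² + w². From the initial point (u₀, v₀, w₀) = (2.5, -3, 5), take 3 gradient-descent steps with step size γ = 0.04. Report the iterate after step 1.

∇h = (4u - 2v, -2u + 6v, 2w)
Step 1: at (2.5, -3, 5), ∇h = (16, -23, 10) → (2.5, -3, 5) − 0.04·(16, -23, 10) = (1.86, -2.08, 4.6)

(1.86, -2.08, 4.6)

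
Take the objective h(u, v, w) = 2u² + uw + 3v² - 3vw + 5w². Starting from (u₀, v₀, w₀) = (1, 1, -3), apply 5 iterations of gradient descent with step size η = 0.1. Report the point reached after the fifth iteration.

∇h = (4u + w, 6v - 3w, u - 3v + 10w)
(u₁, v₁, w₁) = (1, 1, -3) − 0.1·(1, 15, -32) = (0.9, -0.5, 0.2)
(u₂, v₂, w₂) = (0.9, -0.5, 0.2) − 0.1·(3.8, -3.6, 4.4) = (0.52, -0.14, -0.24)
(u₃, v₃, w₃) = (0.52, -0.14, -0.24) − 0.1·(1.84, -0.12, -1.46) = (0.336, -0.128, -0.094)
(u₄, v₄, w₄) = (0.336, -0.128, -0.094) − 0.1·(1.25, -0.486, -0.22) = (0.211, -0.0794, -0.072)
(u₅, v₅, w₅) = (0.211, -0.0794, -0.072) − 0.1·(0.772, -0.2604, -0.2708) = (0.1338, -0.05336, -0.04492)

(0.1338, -0.05336, -0.04492)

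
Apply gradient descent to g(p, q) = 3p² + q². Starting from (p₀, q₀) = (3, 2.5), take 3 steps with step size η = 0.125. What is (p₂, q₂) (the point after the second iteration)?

(0.1875, 1.40625)

∇g = (6p, 2q)
Step 1: at (3, 2.5), ∇g = (18, 5) → (3, 2.5) − 0.125·(18, 5) = (0.75, 1.875)
Step 2: at (0.75, 1.875), ∇g = (4.5, 3.75) → (0.75, 1.875) − 0.125·(4.5, 3.75) = (0.1875, 1.40625)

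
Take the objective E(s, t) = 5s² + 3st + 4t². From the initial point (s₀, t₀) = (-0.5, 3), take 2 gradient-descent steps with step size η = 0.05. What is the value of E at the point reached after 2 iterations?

5.7146703125

∇E = (10s + 3t, 3s + 8t)
Step 1: at (-0.5, 3), ∇E = (4, 22.5) → (-0.5, 3) − 0.05·(4, 22.5) = (-0.7, 1.875)
Step 2: at (-0.7, 1.875), ∇E = (-1.375, 12.9) → (-0.7, 1.875) − 0.05·(-1.375, 12.9) = (-0.63125, 1.23)
E(-0.63125, 1.23) = 5.7146703125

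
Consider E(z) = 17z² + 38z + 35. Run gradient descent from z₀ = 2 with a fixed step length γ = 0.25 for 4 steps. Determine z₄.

9863.3125

E′(z) = 34z + 38
Step 1: E′(2) = 106; z₁ = 2 − 0.25·106 = -24.5
Step 2: E′(-24.5) = -795; z₂ = -24.5 − 0.25·(-795) = 174.25
Step 3: E′(174.25) = 5962.5; z₃ = 174.25 − 0.25·5962.5 = -1316.375
Step 4: E′(-1316.375) = -44718.75; z₄ = -1316.375 − 0.25·(-44718.75) = 9863.3125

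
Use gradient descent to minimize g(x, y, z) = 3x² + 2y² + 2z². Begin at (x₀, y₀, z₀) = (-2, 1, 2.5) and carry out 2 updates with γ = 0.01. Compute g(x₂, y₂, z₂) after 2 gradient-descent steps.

∇g = (6x, 4y, 4z)
(x₁, y₁, z₁) = (-2, 1, 2.5) − 0.01·(-12, 4, 10) = (-1.88, 0.96, 2.4)
(x₂, y₂, z₂) = (-1.88, 0.96, 2.4) − 0.01·(-11.28, 3.84, 9.6) = (-1.7672, 0.9216, 2.304)
g(-1.7672, 0.9216, 2.304) = 21.68451264

21.68451264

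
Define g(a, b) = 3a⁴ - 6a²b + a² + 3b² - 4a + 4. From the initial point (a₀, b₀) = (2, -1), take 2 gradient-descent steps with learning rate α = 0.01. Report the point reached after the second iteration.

(0.69536, -0.6196)

∇g = (12a³ - 12ab + 2a - 4, -6a² + 6b)
(a₁, b₁) = (2, -1) − 0.01·(120, -30) = (0.8, -0.7)
(a₂, b₂) = (0.8, -0.7) − 0.01·(10.464, -8.04) = (0.69536, -0.6196)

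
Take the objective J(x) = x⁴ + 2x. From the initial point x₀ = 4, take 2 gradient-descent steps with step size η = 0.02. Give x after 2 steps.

J′(x) = 4x³ + 2
x₁ = 4 − 0.02·258 = -1.16
x₂ = -1.16 − 0.02·(-4.243584) = -1.07512832

-1.07512832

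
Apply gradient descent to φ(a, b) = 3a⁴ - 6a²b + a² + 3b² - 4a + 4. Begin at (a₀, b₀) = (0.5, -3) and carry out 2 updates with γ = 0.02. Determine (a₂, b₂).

∇φ = (12a³ - 12ab + 2a - 4, -6a² + 6b)
Step 1: at (0.5, -3), ∇φ = (16.5, -19.5) → (0.5, -3) − 0.02·(16.5, -19.5) = (0.17, -2.61)
Step 2: at (0.17, -2.61), ∇φ = (1.723356, -15.8334) → (0.17, -2.61) − 0.02·(1.723356, -15.8334) = (0.13553288, -2.293332)

(0.13553288, -2.293332)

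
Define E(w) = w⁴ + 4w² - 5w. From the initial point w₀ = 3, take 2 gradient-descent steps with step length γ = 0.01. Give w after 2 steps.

1.43449132

E′(w) = 4w³ + 8w - 5
w₁ = 3 − 0.01·127 = 1.73
w₂ = 1.73 − 0.01·29.550868 = 1.43449132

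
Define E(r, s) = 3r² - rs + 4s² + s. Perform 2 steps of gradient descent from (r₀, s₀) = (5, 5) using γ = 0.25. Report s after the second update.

∇E = (6r - s, -r + 8s + 1)
Step 1: at (5, 5), ∇E = (25, 36) → (5, 5) − 0.25·(25, 36) = (-1.25, -4)
Step 2: at (-1.25, -4), ∇E = (-3.5, -29.75) → (-1.25, -4) − 0.25·(-3.5, -29.75) = (-0.375, 3.4375)
s = 3.4375

3.4375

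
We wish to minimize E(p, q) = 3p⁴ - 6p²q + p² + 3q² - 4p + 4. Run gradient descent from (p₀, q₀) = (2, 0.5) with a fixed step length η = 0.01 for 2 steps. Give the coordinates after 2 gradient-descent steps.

∇E = (12p³ - 12pq + 2p - 4, -6p² + 6q)
(p₁, q₁) = (2, 0.5) − 0.01·(84, -21) = (1.16, 0.71)
(p₂, q₂) = (1.16, 0.71) − 0.01·(7.167552, -3.8136) = (1.08832448, 0.748136)

(1.08832448, 0.748136)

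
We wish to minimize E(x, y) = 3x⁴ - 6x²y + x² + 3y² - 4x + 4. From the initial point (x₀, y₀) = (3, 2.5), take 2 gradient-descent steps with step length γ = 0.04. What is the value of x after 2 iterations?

109.88812032

∇E = (12x³ - 12xy + 2x - 4, -6x² + 6y)
Step 1: at (3, 2.5), ∇E = (236, -39) → (3, 2.5) − 0.04·(236, -39) = (-6.44, 4.06)
Step 2: at (-6.44, 4.06), ∇E = (-2908.203008, -224.4816) → (-6.44, 4.06) − 0.04·(-2908.203008, -224.4816) = (109.88812032, 13.039264)
x = 109.88812032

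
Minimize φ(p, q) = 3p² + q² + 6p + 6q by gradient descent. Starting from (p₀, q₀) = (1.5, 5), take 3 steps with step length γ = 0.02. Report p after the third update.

0.70368

∇φ = (6p + 6, 2q + 6)
Step 1: at (1.5, 5), ∇φ = (15, 16) → (1.5, 5) − 0.02·(15, 16) = (1.2, 4.68)
Step 2: at (1.2, 4.68), ∇φ = (13.2, 15.36) → (1.2, 4.68) − 0.02·(13.2, 15.36) = (0.936, 4.3728)
Step 3: at (0.936, 4.3728), ∇φ = (11.616, 14.7456) → (0.936, 4.3728) − 0.02·(11.616, 14.7456) = (0.70368, 4.077888)
p = 0.70368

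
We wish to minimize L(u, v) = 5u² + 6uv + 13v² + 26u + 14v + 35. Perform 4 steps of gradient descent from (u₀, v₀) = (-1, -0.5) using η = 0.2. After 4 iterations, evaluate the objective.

1433.31839296

∇L = (10u + 6v + 26, 6u + 26v + 14)
Step 1: at (-1, -0.5), ∇L = (13, -5) → (-1, -0.5) − 0.2·(13, -5) = (-3.6, 0.5)
Step 2: at (-3.6, 0.5), ∇L = (-7, 5.4) → (-3.6, 0.5) − 0.2·(-7, 5.4) = (-2.2, -0.58)
Step 3: at (-2.2, -0.58), ∇L = (0.52, -14.28) → (-2.2, -0.58) − 0.2·(0.52, -14.28) = (-2.304, 2.276)
Step 4: at (-2.304, 2.276), ∇L = (16.616, 59.352) → (-2.304, 2.276) − 0.2·(16.616, 59.352) = (-5.6272, -9.5944)
L(-5.6272, -9.5944) = 1433.31839296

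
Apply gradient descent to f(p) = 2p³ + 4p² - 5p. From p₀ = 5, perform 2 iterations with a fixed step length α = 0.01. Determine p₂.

f′(p) = 6p² + 8p - 5
p₁ = 5 − 0.01·185 = 3.15
p₂ = 3.15 − 0.01·79.735 = 2.35265

2.35265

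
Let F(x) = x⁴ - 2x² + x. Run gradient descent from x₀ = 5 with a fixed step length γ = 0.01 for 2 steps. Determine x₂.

F′(x) = 4x³ - 4x + 1
Step 1: F′(5) = 481; x₁ = 5 − 0.01·481 = 0.19
Step 2: F′(0.19) = 0.267436; x₂ = 0.19 − 0.01·0.267436 = 0.18732564

0.18732564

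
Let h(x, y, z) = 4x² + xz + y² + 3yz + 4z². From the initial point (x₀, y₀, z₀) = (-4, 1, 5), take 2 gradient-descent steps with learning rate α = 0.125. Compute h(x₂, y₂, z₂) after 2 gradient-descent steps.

0.450439453125

∇h = (8x + z, 2y + 3z, x + 3y + 8z)
(x₁, y₁, z₁) = (-4, 1, 5) − 0.125·(-27, 17, 39) = (-0.625, -1.125, 0.125)
(x₂, y₂, z₂) = (-0.625, -1.125, 0.125) − 0.125·(-4.875, -1.875, -3) = (-0.015625, -0.890625, 0.5)
h(-0.015625, -0.890625, 0.5) = 0.450439453125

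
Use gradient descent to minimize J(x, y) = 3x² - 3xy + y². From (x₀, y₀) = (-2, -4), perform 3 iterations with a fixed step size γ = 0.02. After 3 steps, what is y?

-3.884592

∇J = (6x - 3y, -3x + 2y)
(x₁, y₁) = (-2, -4) − 0.02·(0, -2) = (-2, -3.96)
(x₂, y₂) = (-2, -3.96) − 0.02·(-0.12, -1.92) = (-1.9976, -3.9216)
(x₃, y₃) = (-1.9976, -3.9216) − 0.02·(-0.2208, -1.8504) = (-1.993184, -3.884592)
y = -3.884592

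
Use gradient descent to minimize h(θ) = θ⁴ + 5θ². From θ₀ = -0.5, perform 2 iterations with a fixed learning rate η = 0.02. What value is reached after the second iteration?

-0.30725448

h′(θ) = 4θ³ + 10θ
θ₁ = -0.5 − 0.02·(-5.5) = -0.39
θ₂ = -0.39 − 0.02·(-4.137276) = -0.30725448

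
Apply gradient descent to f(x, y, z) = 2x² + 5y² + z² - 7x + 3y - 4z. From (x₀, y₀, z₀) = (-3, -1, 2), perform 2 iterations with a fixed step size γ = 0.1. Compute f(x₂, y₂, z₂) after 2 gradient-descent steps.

∇f = (4x - 7, 10y + 3, 2z - 4)
Step 1: at (-3, -1, 2), ∇f = (-19, -7, 0) → (-3, -1, 2) − 0.1·(-19, -7, 0) = (-1.1, -0.3, 2)
Step 2: at (-1.1, -0.3, 2), ∇f = (-11.4, 0, 0) → (-1.1, -0.3, 2) − 0.1·(-11.4, 0, 0) = (0.04, -0.3, 2)
f(0.04, -0.3, 2) = -4.7268

-4.7268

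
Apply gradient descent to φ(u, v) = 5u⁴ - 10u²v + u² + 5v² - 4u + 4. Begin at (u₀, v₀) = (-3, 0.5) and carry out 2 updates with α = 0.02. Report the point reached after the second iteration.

(-148.3936, 12.712)

∇φ = (20u³ - 20uv + 2u - 4, -10u² + 10v)
Step 1: at (-3, 0.5), ∇φ = (-520, -85) → (-3, 0.5) − 0.02·(-520, -85) = (7.4, 2.2)
Step 2: at (7.4, 2.2), ∇φ = (7789.68, -525.6) → (7.4, 2.2) − 0.02·(7789.68, -525.6) = (-148.3936, 12.712)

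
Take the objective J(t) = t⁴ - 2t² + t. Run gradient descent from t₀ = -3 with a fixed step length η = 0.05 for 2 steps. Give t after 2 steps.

0.978125

J′(t) = 4t³ - 4t + 1
t₁ = -3 − 0.05·(-95) = 1.75
t₂ = 1.75 − 0.05·15.4375 = 0.978125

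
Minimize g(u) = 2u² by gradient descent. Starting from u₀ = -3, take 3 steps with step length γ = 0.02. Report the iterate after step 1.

-2.76

g′(u) = 4u
Step 1: g′(-3) = -12; u₁ = -3 − 0.02·(-12) = -2.76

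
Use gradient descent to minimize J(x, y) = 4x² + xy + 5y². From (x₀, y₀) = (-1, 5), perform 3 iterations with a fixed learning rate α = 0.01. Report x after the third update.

∇J = (8x + y, x + 10y)
(x₁, y₁) = (-1, 5) − 0.01·(-3, 49) = (-0.97, 4.51)
(x₂, y₂) = (-0.97, 4.51) − 0.01·(-3.25, 44.13) = (-0.9375, 4.0687)
(x₃, y₃) = (-0.9375, 4.0687) − 0.01·(-3.4313, 39.7495) = (-0.903187, 3.671205)
x = -0.903187

-0.903187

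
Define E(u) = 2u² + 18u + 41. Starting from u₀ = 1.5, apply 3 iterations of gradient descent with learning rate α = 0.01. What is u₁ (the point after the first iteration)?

E′(u) = 4u + 18
u₁ = 1.5 − 0.01·24 = 1.26

1.26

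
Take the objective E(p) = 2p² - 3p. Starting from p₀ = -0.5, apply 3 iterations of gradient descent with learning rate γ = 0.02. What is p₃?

-0.22336

E′(p) = 4p - 3
p₁ = -0.5 − 0.02·(-5) = -0.4
p₂ = -0.4 − 0.02·(-4.6) = -0.308
p₃ = -0.308 − 0.02·(-4.232) = -0.22336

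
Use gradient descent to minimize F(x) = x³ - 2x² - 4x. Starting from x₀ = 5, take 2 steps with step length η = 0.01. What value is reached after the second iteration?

F′(x) = 3x² - 4x - 4
x₁ = 5 − 0.01·51 = 4.49
x₂ = 4.49 − 0.01·38.5203 = 4.104797

4.104797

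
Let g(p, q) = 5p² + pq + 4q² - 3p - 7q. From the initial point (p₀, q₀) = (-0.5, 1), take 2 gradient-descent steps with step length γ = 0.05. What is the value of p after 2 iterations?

∇g = (10p + q - 3, p + 8q - 7)
(p₁, q₁) = (-0.5, 1) − 0.05·(-7, 0.5) = (-0.15, 0.975)
(p₂, q₂) = (-0.15, 0.975) − 0.05·(-3.525, 0.65) = (0.02625, 0.9425)
p = 0.02625

0.02625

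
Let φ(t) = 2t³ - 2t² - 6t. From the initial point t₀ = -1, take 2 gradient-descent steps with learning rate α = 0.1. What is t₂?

-2.536

φ′(t) = 6t² - 4t - 6
t₁ = -1 − 0.1·4 = -1.4
t₂ = -1.4 − 0.1·11.36 = -2.536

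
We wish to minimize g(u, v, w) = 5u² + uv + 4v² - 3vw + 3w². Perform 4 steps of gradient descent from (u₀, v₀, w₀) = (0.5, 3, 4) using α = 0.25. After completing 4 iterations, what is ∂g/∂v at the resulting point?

∇g = (10u + v, u + 8v - 3w, -3v + 6w)
(u₁, v₁, w₁) = (0.5, 3, 4) − 0.25·(8, 12.5, 15) = (-1.5, -0.125, 0.25)
(u₂, v₂, w₂) = (-1.5, -0.125, 0.25) − 0.25·(-15.125, -3.25, 1.875) = (2.28125, 0.6875, -0.21875)
(u₃, v₃, w₃) = (2.28125, 0.6875, -0.21875) − 0.25·(23.5, 8.4375, -3.375) = (-3.59375, -1.421875, 0.625)
(u₄, v₄, w₄) = (-3.59375, -1.421875, 0.625) − 0.25·(-37.359375, -16.84375, 8.015625) = (5.74609375, 2.7890625, -1.37890625)
∂g/∂v at (5.74609375, 2.7890625, -1.37890625) = 32.1953125

32.1953125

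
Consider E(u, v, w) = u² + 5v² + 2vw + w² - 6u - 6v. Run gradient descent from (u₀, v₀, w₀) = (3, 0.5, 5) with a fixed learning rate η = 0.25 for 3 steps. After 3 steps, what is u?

∇E = (2u - 6, 10v + 2w - 6, 2v + 2w)
(u₁, v₁, w₁) = (3, 0.5, 5) − 0.25·(0, 9, 11) = (3, -1.75, 2.25)
(u₂, v₂, w₂) = (3, -1.75, 2.25) − 0.25·(0, -19, 1) = (3, 3, 2)
(u₃, v₃, w₃) = (3, 3, 2) − 0.25·(0, 28, 10) = (3, -4, -0.5)
u = 3

3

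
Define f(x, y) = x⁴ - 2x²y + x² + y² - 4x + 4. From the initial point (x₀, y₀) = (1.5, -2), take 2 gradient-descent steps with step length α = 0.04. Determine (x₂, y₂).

∇f = (4x³ - 4xy + 2x - 4, -2x² + 2y)
(x₁, y₁) = (1.5, -2) − 0.04·(24.5, -8.5) = (0.52, -1.66)
(x₂, y₂) = (0.52, -1.66) − 0.04·(1.055232, -3.8608) = (0.47779072, -1.505568)

(0.47779072, -1.505568)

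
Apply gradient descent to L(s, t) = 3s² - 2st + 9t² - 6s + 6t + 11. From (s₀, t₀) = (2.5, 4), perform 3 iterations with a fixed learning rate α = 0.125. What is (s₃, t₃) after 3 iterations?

(2.328125, -8.546875)

∇L = (6s - 2t - 6, -2s + 18t + 6)
Step 1: at (2.5, 4), ∇L = (1, 73) → (2.5, 4) − 0.125·(1, 73) = (2.375, -5.125)
Step 2: at (2.375, -5.125), ∇L = (18.5, -91) → (2.375, -5.125) − 0.125·(18.5, -91) = (0.0625, 6.25)
Step 3: at (0.0625, 6.25), ∇L = (-18.125, 118.375) → (0.0625, 6.25) − 0.125·(-18.125, 118.375) = (2.328125, -8.546875)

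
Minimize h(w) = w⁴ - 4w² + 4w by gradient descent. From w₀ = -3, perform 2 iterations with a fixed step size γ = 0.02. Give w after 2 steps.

-1.48448

h′(w) = 4w³ - 8w + 4
Step 1: h′(-3) = -80; w₁ = -3 − 0.02·(-80) = -1.4
Step 2: h′(-1.4) = 4.224; w₂ = -1.4 − 0.02·4.224 = -1.48448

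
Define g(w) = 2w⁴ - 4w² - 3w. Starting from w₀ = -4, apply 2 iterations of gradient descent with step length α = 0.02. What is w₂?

g′(w) = 8w³ - 8w - 3
Step 1: g′(-4) = -483; w₁ = -4 − 0.02·(-483) = 5.66
Step 2: g′(5.66) = 1402.291968; w₂ = 5.66 − 0.02·1402.291968 = -22.38583936

-22.38583936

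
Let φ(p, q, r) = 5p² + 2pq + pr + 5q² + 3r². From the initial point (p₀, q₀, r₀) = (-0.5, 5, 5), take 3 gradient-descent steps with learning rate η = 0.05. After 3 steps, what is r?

∇φ = (10p + 2q + r, 2p + 10q, p + 6r)
Step 1: at (-0.5, 5, 5), ∇φ = (10, 49, 29.5) → (-0.5, 5, 5) − 0.05·(10, 49, 29.5) = (-1, 2.55, 3.525)
Step 2: at (-1, 2.55, 3.525), ∇φ = (-1.375, 23.5, 20.15) → (-1, 2.55, 3.525) − 0.05·(-1.375, 23.5, 20.15) = (-0.93125, 1.375, 2.5175)
Step 3: at (-0.93125, 1.375, 2.5175), ∇φ = (-4.045, 11.8875, 14.17375) → (-0.93125, 1.375, 2.5175) − 0.05·(-4.045, 11.8875, 14.17375) = (-0.729, 0.780625, 1.8088125)
r = 1.8088125

1.8088125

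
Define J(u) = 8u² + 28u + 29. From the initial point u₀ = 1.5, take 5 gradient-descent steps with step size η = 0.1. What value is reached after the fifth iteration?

-2.00272

J′(u) = 16u + 28
Step 1: J′(1.5) = 52; u₁ = 1.5 − 0.1·52 = -3.7
Step 2: J′(-3.7) = -31.2; u₂ = -3.7 − 0.1·(-31.2) = -0.58
Step 3: J′(-0.58) = 18.72; u₃ = -0.58 − 0.1·18.72 = -2.452
Step 4: J′(-2.452) = -11.232; u₄ = -2.452 − 0.1·(-11.232) = -1.3288
Step 5: J′(-1.3288) = 6.7392; u₅ = -1.3288 − 0.1·6.7392 = -2.00272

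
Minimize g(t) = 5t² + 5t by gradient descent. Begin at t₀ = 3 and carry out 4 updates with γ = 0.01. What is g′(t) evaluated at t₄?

22.9635

g′(t) = 10t + 5
Step 1: g′(3) = 35; t₁ = 3 − 0.01·35 = 2.65
Step 2: g′(2.65) = 31.5; t₂ = 2.65 − 0.01·31.5 = 2.335
Step 3: g′(2.335) = 28.35; t₃ = 2.335 − 0.01·28.35 = 2.0515
Step 4: g′(2.0515) = 25.515; t₄ = 2.0515 − 0.01·25.515 = 1.79635
g′(t) at (1.79635) = 22.9635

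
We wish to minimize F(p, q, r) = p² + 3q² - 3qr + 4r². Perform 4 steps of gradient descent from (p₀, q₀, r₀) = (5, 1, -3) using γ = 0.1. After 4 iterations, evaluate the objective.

4.22977672

∇F = (2p, 6q - 3r, -3q + 8r)
Step 1: at (5, 1, -3), ∇F = (10, 15, -27) → (5, 1, -3) − 0.1·(10, 15, -27) = (4, -0.5, -0.3)
Step 2: at (4, -0.5, -0.3), ∇F = (8, -2.1, -0.9) → (4, -0.5, -0.3) − 0.1·(8, -2.1, -0.9) = (3.2, -0.29, -0.21)
Step 3: at (3.2, -0.29, -0.21), ∇F = (6.4, -1.11, -0.81) → (3.2, -0.29, -0.21) − 0.1·(6.4, -1.11, -0.81) = (2.56, -0.179, -0.129)
Step 4: at (2.56, -0.179, -0.129), ∇F = (5.12, -0.687, -0.495) → (2.56, -0.179, -0.129) − 0.1·(5.12, -0.687, -0.495) = (2.048, -0.1103, -0.0795)
F(2.048, -0.1103, -0.0795) = 4.22977672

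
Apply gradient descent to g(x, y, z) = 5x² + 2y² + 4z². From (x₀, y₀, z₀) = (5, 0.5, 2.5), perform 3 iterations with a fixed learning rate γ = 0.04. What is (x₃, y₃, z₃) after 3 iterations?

(1.08, 0.296352, 0.78608)

∇g = (10x, 4y, 8z)
(x₁, y₁, z₁) = (5, 0.5, 2.5) − 0.04·(50, 2, 20) = (3, 0.42, 1.7)
(x₂, y₂, z₂) = (3, 0.42, 1.7) − 0.04·(30, 1.68, 13.6) = (1.8, 0.3528, 1.156)
(x₃, y₃, z₃) = (1.8, 0.3528, 1.156) − 0.04·(18, 1.4112, 9.248) = (1.08, 0.296352, 0.78608)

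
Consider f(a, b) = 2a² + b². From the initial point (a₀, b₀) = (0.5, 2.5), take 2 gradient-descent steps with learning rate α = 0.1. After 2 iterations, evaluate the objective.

∇f = (4a, 2b)
(a₁, b₁) = (0.5, 2.5) − 0.1·(2, 5) = (0.3, 2)
(a₂, b₂) = (0.3, 2) − 0.1·(1.2, 4) = (0.18, 1.6)
f(0.18, 1.6) = 2.6248

2.6248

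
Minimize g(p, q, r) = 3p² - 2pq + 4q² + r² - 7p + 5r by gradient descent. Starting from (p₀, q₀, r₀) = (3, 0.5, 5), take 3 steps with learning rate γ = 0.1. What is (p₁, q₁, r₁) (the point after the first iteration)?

∇g = (6p - 2q - 7, -2p + 8q, 2r + 5)
Step 1: at (3, 0.5, 5), ∇g = (10, -2, 15) → (3, 0.5, 5) − 0.1·(10, -2, 15) = (2, 0.7, 3.5)

(2, 0.7, 3.5)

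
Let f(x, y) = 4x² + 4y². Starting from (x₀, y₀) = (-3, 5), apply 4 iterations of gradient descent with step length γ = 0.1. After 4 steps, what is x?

-0.0048

∇f = (8x, 8y)
Step 1: at (-3, 5), ∇f = (-24, 40) → (-3, 5) − 0.1·(-24, 40) = (-0.6, 1)
Step 2: at (-0.6, 1), ∇f = (-4.8, 8) → (-0.6, 1) − 0.1·(-4.8, 8) = (-0.12, 0.2)
Step 3: at (-0.12, 0.2), ∇f = (-0.96, 1.6) → (-0.12, 0.2) − 0.1·(-0.96, 1.6) = (-0.024, 0.04)
Step 4: at (-0.024, 0.04), ∇f = (-0.192, 0.32) → (-0.024, 0.04) − 0.1·(-0.192, 0.32) = (-0.0048, 0.008)
x = -0.0048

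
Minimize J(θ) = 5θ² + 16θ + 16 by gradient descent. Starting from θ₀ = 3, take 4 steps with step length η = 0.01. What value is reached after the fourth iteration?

J′(θ) = 10θ + 16
θ₁ = 3 − 0.01·46 = 2.54
θ₂ = 2.54 − 0.01·41.4 = 2.126
θ₃ = 2.126 − 0.01·37.26 = 1.7534
θ₄ = 1.7534 − 0.01·33.534 = 1.41806

1.41806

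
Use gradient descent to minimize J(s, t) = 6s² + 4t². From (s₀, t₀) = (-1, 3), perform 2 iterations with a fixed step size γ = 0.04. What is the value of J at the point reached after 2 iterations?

8.13599232

∇J = (12s, 8t)
Step 1: at (-1, 3), ∇J = (-12, 24) → (-1, 3) − 0.04·(-12, 24) = (-0.52, 2.04)
Step 2: at (-0.52, 2.04), ∇J = (-6.24, 16.32) → (-0.52, 2.04) − 0.04·(-6.24, 16.32) = (-0.2704, 1.3872)
J(-0.2704, 1.3872) = 8.13599232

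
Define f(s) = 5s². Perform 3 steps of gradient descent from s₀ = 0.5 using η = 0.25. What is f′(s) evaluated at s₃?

f′(s) = 10s
Step 1: f′(0.5) = 5; s₁ = 0.5 − 0.25·5 = -0.75
Step 2: f′(-0.75) = -7.5; s₂ = -0.75 − 0.25·(-7.5) = 1.125
Step 3: f′(1.125) = 11.25; s₃ = 1.125 − 0.25·11.25 = -1.6875
f′(s) at (-1.6875) = -16.875

-16.875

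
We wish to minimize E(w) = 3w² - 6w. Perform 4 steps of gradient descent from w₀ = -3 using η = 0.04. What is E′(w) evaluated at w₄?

E′(w) = 6w - 6
w₁ = -3 − 0.04·(-24) = -2.04
w₂ = -2.04 − 0.04·(-18.24) = -1.3104
w₃ = -1.3104 − 0.04·(-13.8624) = -0.755904
w₄ = -0.755904 − 0.04·(-10.535424) = -0.33448704
E′(w) at (-0.33448704) = -8.00692224

-8.00692224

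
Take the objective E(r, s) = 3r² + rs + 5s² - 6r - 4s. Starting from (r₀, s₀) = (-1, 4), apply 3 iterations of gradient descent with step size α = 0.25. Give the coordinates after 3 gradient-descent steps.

(-1.5625, -11.359375)

∇E = (6r + s - 6, r + 10s - 4)
Step 1: at (-1, 4), ∇E = (-8, 35) → (-1, 4) − 0.25·(-8, 35) = (1, -4.75)
Step 2: at (1, -4.75), ∇E = (-4.75, -50.5) → (1, -4.75) − 0.25·(-4.75, -50.5) = (2.1875, 7.875)
Step 3: at (2.1875, 7.875), ∇E = (15, 76.9375) → (2.1875, 7.875) − 0.25·(15, 76.9375) = (-1.5625, -11.359375)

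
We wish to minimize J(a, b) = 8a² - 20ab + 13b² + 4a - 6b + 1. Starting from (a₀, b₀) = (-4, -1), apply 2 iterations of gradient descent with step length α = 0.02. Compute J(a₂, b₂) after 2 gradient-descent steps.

5.02264832

∇J = (16a - 20b + 4, -20a + 26b - 6)
(a₁, b₁) = (-4, -1) − 0.02·(-40, 48) = (-3.2, -1.96)
(a₂, b₂) = (-3.2, -1.96) − 0.02·(-8, 7.04) = (-3.04, -2.1008)
J(-3.04, -2.1008) = 5.02264832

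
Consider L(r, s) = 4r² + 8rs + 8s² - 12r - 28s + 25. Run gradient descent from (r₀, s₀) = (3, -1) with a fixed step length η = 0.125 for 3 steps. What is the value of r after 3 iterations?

∇L = (8r + 8s - 12, 8r + 16s - 28)
Step 1: at (3, -1), ∇L = (4, -20) → (3, -1) − 0.125·(4, -20) = (2.5, 1.5)
Step 2: at (2.5, 1.5), ∇L = (20, 16) → (2.5, 1.5) − 0.125·(20, 16) = (0, -0.5)
Step 3: at (0, -0.5), ∇L = (-16, -36) → (0, -0.5) − 0.125·(-16, -36) = (2, 4)
r = 2

2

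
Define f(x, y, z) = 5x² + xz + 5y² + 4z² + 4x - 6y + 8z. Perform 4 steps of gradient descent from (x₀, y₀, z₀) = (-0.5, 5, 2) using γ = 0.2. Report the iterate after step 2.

(0.44, 5, 0.16)

∇f = (10x + z + 4, 10y - 6, x + 8z + 8)
Step 1: at (-0.5, 5, 2), ∇f = (1, 44, 23.5) → (-0.5, 5, 2) − 0.2·(1, 44, 23.5) = (-0.7, -3.8, -2.7)
Step 2: at (-0.7, -3.8, -2.7), ∇f = (-5.7, -44, -14.3) → (-0.7, -3.8, -2.7) − 0.2·(-5.7, -44, -14.3) = (0.44, 5, 0.16)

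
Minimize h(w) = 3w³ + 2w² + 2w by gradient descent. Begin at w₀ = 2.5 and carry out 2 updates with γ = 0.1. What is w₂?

-19.6300625

h′(w) = 9w² + 4w + 2
w₁ = 2.5 − 0.1·68.25 = -4.325
w₂ = -4.325 − 0.1·153.050625 = -19.6300625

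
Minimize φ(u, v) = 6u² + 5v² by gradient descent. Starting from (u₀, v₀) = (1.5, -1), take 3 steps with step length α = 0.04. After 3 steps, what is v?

∇φ = (12u, 10v)
Step 1: at (1.5, -1), ∇φ = (18, -10) → (1.5, -1) − 0.04·(18, -10) = (0.78, -0.6)
Step 2: at (0.78, -0.6), ∇φ = (9.36, -6) → (0.78, -0.6) − 0.04·(9.36, -6) = (0.4056, -0.36)
Step 3: at (0.4056, -0.36), ∇φ = (4.8672, -3.6) → (0.4056, -0.36) − 0.04·(4.8672, -3.6) = (0.210912, -0.216)
v = -0.216

-0.216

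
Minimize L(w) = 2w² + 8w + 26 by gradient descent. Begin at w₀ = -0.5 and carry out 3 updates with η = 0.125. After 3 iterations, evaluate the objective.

L′(w) = 4w + 8
w₁ = -0.5 − 0.125·6 = -1.25
w₂ = -1.25 − 0.125·3 = -1.625
w₃ = -1.625 − 0.125·1.5 = -1.8125
L(-1.8125) = 18.0703125

18.0703125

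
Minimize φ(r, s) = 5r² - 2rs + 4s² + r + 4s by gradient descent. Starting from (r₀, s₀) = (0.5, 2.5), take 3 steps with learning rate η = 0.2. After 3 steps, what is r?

∇φ = (10r - 2s + 1, -2r + 8s + 4)
Step 1: at (0.5, 2.5), ∇φ = (1, 23) → (0.5, 2.5) − 0.2·(1, 23) = (0.3, -2.1)
Step 2: at (0.3, -2.1), ∇φ = (8.2, -13.4) → (0.3, -2.1) − 0.2·(8.2, -13.4) = (-1.34, 0.58)
Step 3: at (-1.34, 0.58), ∇φ = (-13.56, 11.32) → (-1.34, 0.58) − 0.2·(-13.56, 11.32) = (1.372, -1.684)
r = 1.372

1.372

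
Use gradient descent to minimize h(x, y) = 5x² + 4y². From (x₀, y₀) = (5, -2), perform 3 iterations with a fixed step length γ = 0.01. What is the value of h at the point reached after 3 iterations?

∇h = (10x, 8y)
Step 1: at (5, -2), ∇h = (50, -16) → (5, -2) − 0.01·(50, -16) = (4.5, -1.84)
Step 2: at (4.5, -1.84), ∇h = (45, -14.72) → (4.5, -1.84) − 0.01·(45, -14.72) = (4.05, -1.6928)
Step 3: at (4.05, -1.6928), ∇h = (40.5, -13.5424) → (4.05, -1.6928) − 0.01·(40.5, -13.5424) = (3.645, -1.557376)
h(3.645, -1.557376) = 76.131805021504

76.131805021504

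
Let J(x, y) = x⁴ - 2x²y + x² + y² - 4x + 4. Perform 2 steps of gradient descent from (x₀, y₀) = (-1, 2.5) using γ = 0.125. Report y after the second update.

∇J = (4x³ - 4xy + 2x - 4, -2x² + 2y)
Step 1: at (-1, 2.5), ∇J = (0, 3) → (-1, 2.5) − 0.125·(0, 3) = (-1, 2.125)
Step 2: at (-1, 2.125), ∇J = (-1.5, 2.25) → (-1, 2.125) − 0.125·(-1.5, 2.25) = (-0.8125, 1.84375)
y = 1.84375

1.84375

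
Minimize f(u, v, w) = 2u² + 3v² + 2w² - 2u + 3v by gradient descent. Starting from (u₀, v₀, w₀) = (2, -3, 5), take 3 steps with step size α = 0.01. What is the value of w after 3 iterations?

∇f = (4u - 2, 6v + 3, 4w)
Step 1: at (2, -3, 5), ∇f = (6, -15, 20) → (2, -3, 5) − 0.01·(6, -15, 20) = (1.94, -2.85, 4.8)
Step 2: at (1.94, -2.85, 4.8), ∇f = (5.76, -14.1, 19.2) → (1.94, -2.85, 4.8) − 0.01·(5.76, -14.1, 19.2) = (1.8824, -2.709, 4.608)
Step 3: at (1.8824, -2.709, 4.608), ∇f = (5.5296, -13.254, 18.432) → (1.8824, -2.709, 4.608) − 0.01·(5.5296, -13.254, 18.432) = (1.827104, -2.57646, 4.42368)
w = 4.42368

4.42368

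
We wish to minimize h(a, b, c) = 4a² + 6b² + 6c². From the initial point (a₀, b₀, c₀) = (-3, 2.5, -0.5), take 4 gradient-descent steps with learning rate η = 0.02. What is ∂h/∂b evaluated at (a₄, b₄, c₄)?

10.0086528

∇h = (8a, 12b, 12c)
Step 1: at (-3, 2.5, -0.5), ∇h = (-24, 30, -6) → (-3, 2.5, -0.5) − 0.02·(-24, 30, -6) = (-2.52, 1.9, -0.38)
Step 2: at (-2.52, 1.9, -0.38), ∇h = (-20.16, 22.8, -4.56) → (-2.52, 1.9, -0.38) − 0.02·(-20.16, 22.8, -4.56) = (-2.1168, 1.444, -0.2888)
Step 3: at (-2.1168, 1.444, -0.2888), ∇h = (-16.9344, 17.328, -3.4656) → (-2.1168, 1.444, -0.2888) − 0.02·(-16.9344, 17.328, -3.4656) = (-1.778112, 1.09744, -0.219488)
Step 4: at (-1.778112, 1.09744, -0.219488), ∇h = (-14.224896, 13.16928, -2.633856) → (-1.778112, 1.09744, -0.219488) − 0.02·(-14.224896, 13.16928, -2.633856) = (-1.49361408, 0.8340544, -0.16681088)
∂h/∂b at (-1.49361408, 0.8340544, -0.16681088) = 10.0086528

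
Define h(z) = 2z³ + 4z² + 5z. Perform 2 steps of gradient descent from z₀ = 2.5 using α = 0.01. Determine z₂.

1.4640625

h′(z) = 6z² + 8z + 5
z₁ = 2.5 − 0.01·62.5 = 1.875
z₂ = 1.875 − 0.01·41.09375 = 1.4640625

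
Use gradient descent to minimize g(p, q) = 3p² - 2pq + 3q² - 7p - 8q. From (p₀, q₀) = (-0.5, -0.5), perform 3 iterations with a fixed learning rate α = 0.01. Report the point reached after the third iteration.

(-0.24008, -0.212416)

∇g = (6p - 2q - 7, -2p + 6q - 8)
Step 1: at (-0.5, -0.5), ∇g = (-9, -10) → (-0.5, -0.5) − 0.01·(-9, -10) = (-0.41, -0.4)
Step 2: at (-0.41, -0.4), ∇g = (-8.66, -9.58) → (-0.41, -0.4) − 0.01·(-8.66, -9.58) = (-0.3234, -0.3042)
Step 3: at (-0.3234, -0.3042), ∇g = (-8.332, -9.1784) → (-0.3234, -0.3042) − 0.01·(-8.332, -9.1784) = (-0.24008, -0.212416)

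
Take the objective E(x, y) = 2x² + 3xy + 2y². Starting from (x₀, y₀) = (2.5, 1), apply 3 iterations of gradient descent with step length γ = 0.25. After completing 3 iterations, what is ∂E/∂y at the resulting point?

-5.484375

∇E = (4x + 3y, 3x + 4y)
Step 1: at (2.5, 1), ∇E = (13, 11.5) → (2.5, 1) − 0.25·(13, 11.5) = (-0.75, -1.875)
Step 2: at (-0.75, -1.875), ∇E = (-8.625, -9.75) → (-0.75, -1.875) − 0.25·(-8.625, -9.75) = (1.40625, 0.5625)
Step 3: at (1.40625, 0.5625), ∇E = (7.3125, 6.46875) → (1.40625, 0.5625) − 0.25·(7.3125, 6.46875) = (-0.421875, -1.0546875)
∂E/∂y at (-0.421875, -1.0546875) = -5.484375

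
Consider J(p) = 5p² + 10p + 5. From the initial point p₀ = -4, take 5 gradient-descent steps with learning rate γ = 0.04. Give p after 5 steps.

J′(p) = 10p + 10
p₁ = -4 − 0.04·(-30) = -2.8
p₂ = -2.8 − 0.04·(-18) = -2.08
p₃ = -2.08 − 0.04·(-10.8) = -1.648
p₄ = -1.648 − 0.04·(-6.48) = -1.3888
p₅ = -1.3888 − 0.04·(-3.888) = -1.23328

-1.23328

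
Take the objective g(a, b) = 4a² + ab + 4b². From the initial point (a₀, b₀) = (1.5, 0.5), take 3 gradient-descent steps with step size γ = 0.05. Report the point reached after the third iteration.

∇g = (8a + b, a + 8b)
(a₁, b₁) = (1.5, 0.5) − 0.05·(12.5, 5.5) = (0.875, 0.225)
(a₂, b₂) = (0.875, 0.225) − 0.05·(7.225, 2.675) = (0.51375, 0.09125)
(a₃, b₃) = (0.51375, 0.09125) − 0.05·(4.20125, 1.24375) = (0.3036875, 0.0290625)

(0.3036875, 0.0290625)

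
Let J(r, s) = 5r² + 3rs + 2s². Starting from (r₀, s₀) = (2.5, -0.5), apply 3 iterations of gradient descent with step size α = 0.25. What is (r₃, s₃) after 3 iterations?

(-11.6015625, -4.8515625)

∇J = (10r + 3s, 3r + 4s)
(r₁, s₁) = (2.5, -0.5) − 0.25·(23.5, 5.5) = (-3.375, -1.875)
(r₂, s₂) = (-3.375, -1.875) − 0.25·(-39.375, -17.625) = (6.46875, 2.53125)
(r₃, s₃) = (6.46875, 2.53125) − 0.25·(72.28125, 29.53125) = (-11.6015625, -4.8515625)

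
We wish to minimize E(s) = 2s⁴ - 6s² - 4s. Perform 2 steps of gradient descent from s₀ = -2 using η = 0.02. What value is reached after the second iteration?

-1.08401152

E′(s) = 8s³ - 12s - 4
Step 1: E′(-2) = -44; s₁ = -2 − 0.02·(-44) = -1.12
Step 2: E′(-1.12) = -1.799424; s₂ = -1.12 − 0.02·(-1.799424) = -1.08401152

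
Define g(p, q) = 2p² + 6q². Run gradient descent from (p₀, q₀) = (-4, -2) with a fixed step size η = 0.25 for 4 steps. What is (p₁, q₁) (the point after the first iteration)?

(0, 4)

∇g = (4p, 12q)
(p₁, q₁) = (-4, -2) − 0.25·(-16, -24) = (0, 4)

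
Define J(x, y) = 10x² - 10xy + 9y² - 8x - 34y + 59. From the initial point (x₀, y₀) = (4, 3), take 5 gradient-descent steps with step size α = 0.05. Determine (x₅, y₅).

(1.8915, 2.99955)

∇J = (20x - 10y - 8, -10x + 18y - 34)
(x₁, y₁) = (4, 3) − 0.05·(42, -20) = (1.9, 4)
(x₂, y₂) = (1.9, 4) − 0.05·(-10, 19) = (2.4, 3.05)
(x₃, y₃) = (2.4, 3.05) − 0.05·(9.5, -3.1) = (1.925, 3.205)
(x₄, y₄) = (1.925, 3.205) − 0.05·(-1.55, 4.44) = (2.0025, 2.983)
(x₅, y₅) = (2.0025, 2.983) − 0.05·(2.22, -0.331) = (1.8915, 2.99955)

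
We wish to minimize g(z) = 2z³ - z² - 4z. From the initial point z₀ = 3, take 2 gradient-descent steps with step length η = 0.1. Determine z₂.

g′(z) = 6z² - 2z - 4
z₁ = 3 − 0.1·44 = -1.4
z₂ = -1.4 − 0.1·10.56 = -2.456

-2.456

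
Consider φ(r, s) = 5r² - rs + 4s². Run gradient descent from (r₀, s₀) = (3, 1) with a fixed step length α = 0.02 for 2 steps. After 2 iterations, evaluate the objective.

20.10701984

∇φ = (10r - s, -r + 8s)
(r₁, s₁) = (3, 1) − 0.02·(29, 5) = (2.42, 0.9)
(r₂, s₂) = (2.42, 0.9) − 0.02·(23.3, 4.78) = (1.954, 0.8044)
φ(1.954, 0.8044) = 20.10701984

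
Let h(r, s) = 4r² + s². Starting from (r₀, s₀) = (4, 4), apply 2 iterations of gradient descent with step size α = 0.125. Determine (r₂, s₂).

(0, 2.25)

∇h = (8r, 2s)
Step 1: at (4, 4), ∇h = (32, 8) → (4, 4) − 0.125·(32, 8) = (0, 3)
Step 2: at (0, 3), ∇h = (0, 6) → (0, 3) − 0.125·(0, 6) = (0, 2.25)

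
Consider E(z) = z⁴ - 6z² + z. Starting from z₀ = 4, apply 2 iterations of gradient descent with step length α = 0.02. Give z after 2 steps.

-0.24273344

E′(z) = 4z³ - 12z + 1
z₁ = 4 − 0.02·209 = -0.18
z₂ = -0.18 − 0.02·3.136672 = -0.24273344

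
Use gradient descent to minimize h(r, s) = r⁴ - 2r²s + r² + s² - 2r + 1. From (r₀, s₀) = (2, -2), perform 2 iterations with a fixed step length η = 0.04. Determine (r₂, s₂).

∇h = (4r³ - 4rs + 2r - 2, -2r² + 2s)
Step 1: at (2, -2), ∇h = (50, -12) → (2, -2) − 0.04·(50, -12) = (0, -1.52)
Step 2: at (0, -1.52), ∇h = (-2, -3.04) → (0, -1.52) − 0.04·(-2, -3.04) = (0.08, -1.3984)

(0.08, -1.3984)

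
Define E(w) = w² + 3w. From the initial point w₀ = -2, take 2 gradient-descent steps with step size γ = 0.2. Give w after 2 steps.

E′(w) = 2w + 3
Step 1: E′(-2) = -1; w₁ = -2 − 0.2·(-1) = -1.8
Step 2: E′(-1.8) = -0.6; w₂ = -1.8 − 0.2·(-0.6) = -1.68

-1.68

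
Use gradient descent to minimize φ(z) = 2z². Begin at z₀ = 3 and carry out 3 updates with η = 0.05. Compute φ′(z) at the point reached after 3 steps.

φ′(z) = 4z
z₁ = 3 − 0.05·12 = 2.4
z₂ = 2.4 − 0.05·9.6 = 1.92
z₃ = 1.92 − 0.05·7.68 = 1.536
φ′(z) at (1.536) = 6.144

6.144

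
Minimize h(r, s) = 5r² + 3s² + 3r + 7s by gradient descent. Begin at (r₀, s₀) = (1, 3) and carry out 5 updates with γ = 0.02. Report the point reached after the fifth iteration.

∇h = (10r + 3, 6s + 7)
Step 1: at (1, 3), ∇h = (13, 25) → (1, 3) − 0.02·(13, 25) = (0.74, 2.5)
Step 2: at (0.74, 2.5), ∇h = (10.4, 22) → (0.74, 2.5) − 0.02·(10.4, 22) = (0.532, 2.06)
Step 3: at (0.532, 2.06), ∇h = (8.32, 19.36) → (0.532, 2.06) − 0.02·(8.32, 19.36) = (0.3656, 1.6728)
Step 4: at (0.3656, 1.6728), ∇h = (6.656, 17.0368) → (0.3656, 1.6728) − 0.02·(6.656, 17.0368) = (0.23248, 1.332064)
Step 5: at (0.23248, 1.332064), ∇h = (5.3248, 14.992384) → (0.23248, 1.332064) − 0.02·(5.3248, 14.992384) = (0.125984, 1.03221632)

(0.125984, 1.03221632)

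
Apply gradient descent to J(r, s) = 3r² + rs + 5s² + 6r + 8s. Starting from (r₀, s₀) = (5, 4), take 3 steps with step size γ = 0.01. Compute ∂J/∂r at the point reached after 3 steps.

31.888439

∇J = (6r + s + 6, r + 10s + 8)
Step 1: at (5, 4), ∇J = (40, 53) → (5, 4) − 0.01·(40, 53) = (4.6, 3.47)
Step 2: at (4.6, 3.47), ∇J = (37.07, 47.3) → (4.6, 3.47) − 0.01·(37.07, 47.3) = (4.2293, 2.997)
Step 3: at (4.2293, 2.997), ∇J = (34.3728, 42.1993) → (4.2293, 2.997) − 0.01·(34.3728, 42.1993) = (3.885572, 2.575007)
∂J/∂r at (3.885572, 2.575007) = 31.888439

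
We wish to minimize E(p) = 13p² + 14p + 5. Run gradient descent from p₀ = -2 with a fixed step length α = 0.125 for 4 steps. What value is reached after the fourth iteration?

E′(p) = 26p + 14
Step 1: E′(-2) = -38; p₁ = -2 − 0.125·(-38) = 2.75
Step 2: E′(2.75) = 85.5; p₂ = 2.75 − 0.125·85.5 = -7.9375
Step 3: E′(-7.9375) = -192.375; p₃ = -7.9375 − 0.125·(-192.375) = 16.109375
Step 4: E′(16.109375) = 432.84375; p₄ = 16.109375 − 0.125·432.84375 = -37.99609375

-37.99609375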